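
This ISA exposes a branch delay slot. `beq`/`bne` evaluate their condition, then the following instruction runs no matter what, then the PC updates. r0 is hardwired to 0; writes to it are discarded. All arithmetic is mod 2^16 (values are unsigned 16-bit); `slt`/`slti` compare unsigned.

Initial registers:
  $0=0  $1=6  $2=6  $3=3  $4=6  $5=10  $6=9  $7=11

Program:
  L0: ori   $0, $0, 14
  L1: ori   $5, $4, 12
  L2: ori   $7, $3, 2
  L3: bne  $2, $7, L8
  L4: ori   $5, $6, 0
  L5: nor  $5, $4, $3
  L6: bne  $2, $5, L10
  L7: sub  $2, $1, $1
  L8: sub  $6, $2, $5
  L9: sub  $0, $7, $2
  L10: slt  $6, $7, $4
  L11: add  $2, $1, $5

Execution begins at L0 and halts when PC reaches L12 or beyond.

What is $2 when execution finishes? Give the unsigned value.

#0 ori   $0, $0, 14 ; 0/6/6/3/6/10/9/11
#1 ori   $5, $4, 12 ; 0/6/6/3/6/14/9/11
#2 ori   $7, $3, 2 ; 0/6/6/3/6/14/9/3
#3 bne  $2, $7, L8 ; 0/6/6/3/6/14/9/3 ; →target
#4 ori   $5, $6, 0 ; 0/6/6/3/6/9/9/3
#8 sub  $6, $2, $5 ; 0/6/6/3/6/9/65533/3
#9 sub  $0, $7, $2 ; 0/6/6/3/6/9/65533/3
#10 slt  $6, $7, $4 ; 0/6/6/3/6/9/1/3
#11 add  $2, $1, $5 ; 0/6/15/3/6/9/1/3

15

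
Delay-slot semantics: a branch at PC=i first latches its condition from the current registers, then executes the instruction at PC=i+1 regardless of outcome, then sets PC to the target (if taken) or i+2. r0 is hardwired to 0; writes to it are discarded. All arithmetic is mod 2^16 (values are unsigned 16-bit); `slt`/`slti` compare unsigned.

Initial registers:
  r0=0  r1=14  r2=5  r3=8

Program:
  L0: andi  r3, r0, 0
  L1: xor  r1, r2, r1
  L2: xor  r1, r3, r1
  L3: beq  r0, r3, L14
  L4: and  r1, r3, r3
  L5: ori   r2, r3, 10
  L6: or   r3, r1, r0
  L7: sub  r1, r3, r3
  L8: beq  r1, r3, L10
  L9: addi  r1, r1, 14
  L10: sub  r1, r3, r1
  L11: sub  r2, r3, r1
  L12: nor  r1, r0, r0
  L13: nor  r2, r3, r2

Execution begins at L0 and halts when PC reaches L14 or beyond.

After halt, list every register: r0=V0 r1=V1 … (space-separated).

PC=0  andi  r3, r0, 0        | r0=0 r1=14 r2=5 r3=0
PC=1  xor  r1, r2, r1        | r0=0 r1=11 r2=5 r3=0
PC=2  xor  r1, r3, r1        | r0=0 r1=11 r2=5 r3=0
PC=3  beq  r0, r3, L14       | r0=0 r1=11 r2=5 r3=0  [TAKEN]
PC=4  and  r1, r3, r3        | r0=0 r1=0 r2=5 r3=0

r0=0 r1=0 r2=5 r3=0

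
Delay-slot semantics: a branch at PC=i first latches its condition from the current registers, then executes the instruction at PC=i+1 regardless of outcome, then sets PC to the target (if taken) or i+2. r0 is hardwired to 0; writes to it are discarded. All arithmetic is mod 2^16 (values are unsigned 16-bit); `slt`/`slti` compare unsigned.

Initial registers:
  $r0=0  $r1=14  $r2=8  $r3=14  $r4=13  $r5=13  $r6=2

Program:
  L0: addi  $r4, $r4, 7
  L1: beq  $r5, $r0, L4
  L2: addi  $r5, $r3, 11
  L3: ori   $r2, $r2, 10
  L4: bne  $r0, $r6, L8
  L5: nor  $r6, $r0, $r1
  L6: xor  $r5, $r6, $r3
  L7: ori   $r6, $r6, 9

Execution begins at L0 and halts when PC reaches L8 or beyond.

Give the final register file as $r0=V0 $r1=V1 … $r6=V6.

#0 addi  $r4, $r4, 7 ; 0/14/8/14/20/13/2
#1 beq  $r5, $r0, L4 ; 0/14/8/14/20/13/2 ; →fallthru
#2 addi  $r5, $r3, 11 ; 0/14/8/14/20/25/2
#3 ori   $r2, $r2, 10 ; 0/14/10/14/20/25/2
#4 bne  $r0, $r6, L8 ; 0/14/10/14/20/25/2 ; →target
#5 nor  $r6, $r0, $r1 ; 0/14/10/14/20/25/65521

$r0=0 $r1=14 $r2=10 $r3=14 $r4=20 $r5=25 $r6=65521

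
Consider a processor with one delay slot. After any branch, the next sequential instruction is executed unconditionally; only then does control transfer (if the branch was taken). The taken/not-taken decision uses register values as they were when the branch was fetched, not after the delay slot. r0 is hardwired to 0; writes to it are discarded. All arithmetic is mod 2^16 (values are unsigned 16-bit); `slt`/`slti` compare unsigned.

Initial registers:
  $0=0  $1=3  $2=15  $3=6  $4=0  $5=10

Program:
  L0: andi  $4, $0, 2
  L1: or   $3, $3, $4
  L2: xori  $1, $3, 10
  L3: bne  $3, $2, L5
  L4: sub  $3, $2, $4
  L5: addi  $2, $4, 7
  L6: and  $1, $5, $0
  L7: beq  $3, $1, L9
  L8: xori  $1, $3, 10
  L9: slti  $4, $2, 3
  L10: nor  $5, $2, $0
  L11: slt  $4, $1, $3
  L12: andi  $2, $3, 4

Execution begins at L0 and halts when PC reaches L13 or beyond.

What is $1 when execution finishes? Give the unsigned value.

5

PC=0  andi  $4, $0, 2        | $0=0 $1=3 $2=15 $3=6 $4=0 $5=10
PC=1  or   $3, $3, $4        | $0=0 $1=3 $2=15 $3=6 $4=0 $5=10
PC=2  xori  $1, $3, 10       | $0=0 $1=12 $2=15 $3=6 $4=0 $5=10
PC=3  bne  $3, $2, L5        | $0=0 $1=12 $2=15 $3=6 $4=0 $5=10  [TAKEN]
PC=4  sub  $3, $2, $4        | $0=0 $1=12 $2=15 $3=15 $4=0 $5=10
PC=5  addi  $2, $4, 7        | $0=0 $1=12 $2=7 $3=15 $4=0 $5=10
PC=6  and  $1, $5, $0        | $0=0 $1=0 $2=7 $3=15 $4=0 $5=10
PC=7  beq  $3, $1, L9        | $0=0 $1=0 $2=7 $3=15 $4=0 $5=10  [not taken]
PC=8  xori  $1, $3, 10       | $0=0 $1=5 $2=7 $3=15 $4=0 $5=10
PC=9  slti  $4, $2, 3        | $0=0 $1=5 $2=7 $3=15 $4=0 $5=10
PC=10 nor  $5, $2, $0        | $0=0 $1=5 $2=7 $3=15 $4=0 $5=65528
PC=11 slt  $4, $1, $3        | $0=0 $1=5 $2=7 $3=15 $4=1 $5=65528
PC=12 andi  $2, $3, 4        | $0=0 $1=5 $2=4 $3=15 $4=1 $5=65528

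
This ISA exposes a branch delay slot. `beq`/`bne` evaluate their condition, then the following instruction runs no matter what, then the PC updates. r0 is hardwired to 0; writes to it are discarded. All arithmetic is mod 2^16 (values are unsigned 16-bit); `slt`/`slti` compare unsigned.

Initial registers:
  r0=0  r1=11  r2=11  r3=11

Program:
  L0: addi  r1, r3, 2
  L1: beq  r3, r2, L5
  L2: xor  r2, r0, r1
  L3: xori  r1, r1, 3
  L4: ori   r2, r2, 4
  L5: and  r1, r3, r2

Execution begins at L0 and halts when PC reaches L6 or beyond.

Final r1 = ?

[0] addi  r1, r3, 2  →  {r0:0, r1:13, r2:11, r3:11}
[1] beq  r3, r2, L5  →  {r0:0, r1:13, r2:11, r3:11}  ⟨branch taken⟩
[2] xor  r2, r0, r1  →  {r0:0, r1:13, r2:13, r3:11}
[5] and  r1, r3, r2  →  {r0:0, r1:9, r2:13, r3:11}

9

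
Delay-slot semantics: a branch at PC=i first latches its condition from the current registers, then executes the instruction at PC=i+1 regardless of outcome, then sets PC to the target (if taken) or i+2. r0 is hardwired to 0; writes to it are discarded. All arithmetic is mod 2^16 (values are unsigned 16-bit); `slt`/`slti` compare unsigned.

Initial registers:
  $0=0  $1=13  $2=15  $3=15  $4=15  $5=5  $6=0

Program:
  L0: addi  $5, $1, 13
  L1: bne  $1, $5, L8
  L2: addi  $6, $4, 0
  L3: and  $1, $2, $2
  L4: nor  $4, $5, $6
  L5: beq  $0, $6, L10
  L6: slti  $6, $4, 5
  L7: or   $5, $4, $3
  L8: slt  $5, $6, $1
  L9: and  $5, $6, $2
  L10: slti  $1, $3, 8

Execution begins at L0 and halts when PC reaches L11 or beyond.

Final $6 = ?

PC=0  addi  $5, $1, 13       | $0=0 $1=13 $2=15 $3=15 $4=15 $5=26 $6=0
PC=1  bne  $1, $5, L8        | $0=0 $1=13 $2=15 $3=15 $4=15 $5=26 $6=0  [TAKEN]
PC=2  addi  $6, $4, 0        | $0=0 $1=13 $2=15 $3=15 $4=15 $5=26 $6=15
PC=8  slt  $5, $6, $1        | $0=0 $1=13 $2=15 $3=15 $4=15 $5=0 $6=15
PC=9  and  $5, $6, $2        | $0=0 $1=13 $2=15 $3=15 $4=15 $5=15 $6=15
PC=10 slti  $1, $3, 8        | $0=0 $1=0 $2=15 $3=15 $4=15 $5=15 $6=15

15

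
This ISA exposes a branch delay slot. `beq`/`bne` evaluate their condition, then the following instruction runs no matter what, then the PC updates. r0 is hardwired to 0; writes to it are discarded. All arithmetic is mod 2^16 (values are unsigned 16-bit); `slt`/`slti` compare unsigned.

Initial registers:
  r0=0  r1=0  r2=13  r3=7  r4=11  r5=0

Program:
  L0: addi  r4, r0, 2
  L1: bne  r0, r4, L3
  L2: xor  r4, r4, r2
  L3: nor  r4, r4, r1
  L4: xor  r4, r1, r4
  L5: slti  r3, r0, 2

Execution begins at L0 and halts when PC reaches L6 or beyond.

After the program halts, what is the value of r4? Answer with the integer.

PC=0  addi  r4, r0, 2        | r0=0 r1=0 r2=13 r3=7 r4=2 r5=0
PC=1  bne  r0, r4, L3        | r0=0 r1=0 r2=13 r3=7 r4=2 r5=0  [TAKEN]
PC=2  xor  r4, r4, r2        | r0=0 r1=0 r2=13 r3=7 r4=15 r5=0
PC=3  nor  r4, r4, r1        | r0=0 r1=0 r2=13 r3=7 r4=65520 r5=0
PC=4  xor  r4, r1, r4        | r0=0 r1=0 r2=13 r3=7 r4=65520 r5=0
PC=5  slti  r3, r0, 2        | r0=0 r1=0 r2=13 r3=1 r4=65520 r5=0

65520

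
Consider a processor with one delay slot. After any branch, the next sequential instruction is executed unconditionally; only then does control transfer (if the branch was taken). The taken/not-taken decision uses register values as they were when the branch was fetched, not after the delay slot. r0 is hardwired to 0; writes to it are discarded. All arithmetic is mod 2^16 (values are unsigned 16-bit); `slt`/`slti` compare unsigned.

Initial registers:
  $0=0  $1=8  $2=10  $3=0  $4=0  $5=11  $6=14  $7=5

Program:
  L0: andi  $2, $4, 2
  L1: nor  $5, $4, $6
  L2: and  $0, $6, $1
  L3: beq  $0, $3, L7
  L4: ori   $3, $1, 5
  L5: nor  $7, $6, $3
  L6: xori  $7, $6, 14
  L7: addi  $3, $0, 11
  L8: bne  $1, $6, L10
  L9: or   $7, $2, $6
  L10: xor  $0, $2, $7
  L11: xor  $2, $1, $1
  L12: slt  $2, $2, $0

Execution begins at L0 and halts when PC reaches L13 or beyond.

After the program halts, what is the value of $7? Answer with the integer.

PC=0  andi  $2, $4, 2        | $0=0 $1=8 $2=0 $3=0 $4=0 $5=11 $6=14 $7=5
PC=1  nor  $5, $4, $6        | $0=0 $1=8 $2=0 $3=0 $4=0 $5=65521 $6=14 $7=5
PC=2  and  $0, $6, $1        | $0=0 $1=8 $2=0 $3=0 $4=0 $5=65521 $6=14 $7=5
PC=3  beq  $0, $3, L7        | $0=0 $1=8 $2=0 $3=0 $4=0 $5=65521 $6=14 $7=5  [TAKEN]
PC=4  ori   $3, $1, 5        | $0=0 $1=8 $2=0 $3=13 $4=0 $5=65521 $6=14 $7=5
PC=7  addi  $3, $0, 11       | $0=0 $1=8 $2=0 $3=11 $4=0 $5=65521 $6=14 $7=5
PC=8  bne  $1, $6, L10       | $0=0 $1=8 $2=0 $3=11 $4=0 $5=65521 $6=14 $7=5  [TAKEN]
PC=9  or   $7, $2, $6        | $0=0 $1=8 $2=0 $3=11 $4=0 $5=65521 $6=14 $7=14
PC=10 xor  $0, $2, $7        | $0=0 $1=8 $2=0 $3=11 $4=0 $5=65521 $6=14 $7=14
PC=11 xor  $2, $1, $1        | $0=0 $1=8 $2=0 $3=11 $4=0 $5=65521 $6=14 $7=14
PC=12 slt  $2, $2, $0        | $0=0 $1=8 $2=0 $3=11 $4=0 $5=65521 $6=14 $7=14

14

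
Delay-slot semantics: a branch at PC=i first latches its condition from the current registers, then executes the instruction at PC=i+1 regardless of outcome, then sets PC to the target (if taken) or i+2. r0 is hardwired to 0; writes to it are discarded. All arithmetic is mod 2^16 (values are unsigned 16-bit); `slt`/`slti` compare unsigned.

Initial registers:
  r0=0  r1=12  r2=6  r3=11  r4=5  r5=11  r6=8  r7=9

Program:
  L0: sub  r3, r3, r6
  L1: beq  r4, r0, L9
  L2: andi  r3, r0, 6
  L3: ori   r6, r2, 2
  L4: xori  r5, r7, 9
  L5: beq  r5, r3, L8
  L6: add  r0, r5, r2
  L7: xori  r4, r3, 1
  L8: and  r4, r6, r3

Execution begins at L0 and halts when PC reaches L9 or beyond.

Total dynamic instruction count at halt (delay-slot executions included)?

8

[0] sub  r3, r3, r6  →  {r0:0, r1:12, r2:6, r3:3, r4:5, r5:11, r6:8, r7:9}
[1] beq  r4, r0, L9  →  {r0:0, r1:12, r2:6, r3:3, r4:5, r5:11, r6:8, r7:9}  ⟨branch fallthrough⟩
[2] andi  r3, r0, 6  →  {r0:0, r1:12, r2:6, r3:0, r4:5, r5:11, r6:8, r7:9}
[3] ori   r6, r2, 2  →  {r0:0, r1:12, r2:6, r3:0, r4:5, r5:11, r6:6, r7:9}
[4] xori  r5, r7, 9  →  {r0:0, r1:12, r2:6, r3:0, r4:5, r5:0, r6:6, r7:9}
[5] beq  r5, r3, L8  →  {r0:0, r1:12, r2:6, r3:0, r4:5, r5:0, r6:6, r7:9}  ⟨branch taken⟩
[6] add  r0, r5, r2  →  {r0:0, r1:12, r2:6, r3:0, r4:5, r5:0, r6:6, r7:9}
[8] and  r4, r6, r3  →  {r0:0, r1:12, r2:6, r3:0, r4:0, r5:0, r6:6, r7:9}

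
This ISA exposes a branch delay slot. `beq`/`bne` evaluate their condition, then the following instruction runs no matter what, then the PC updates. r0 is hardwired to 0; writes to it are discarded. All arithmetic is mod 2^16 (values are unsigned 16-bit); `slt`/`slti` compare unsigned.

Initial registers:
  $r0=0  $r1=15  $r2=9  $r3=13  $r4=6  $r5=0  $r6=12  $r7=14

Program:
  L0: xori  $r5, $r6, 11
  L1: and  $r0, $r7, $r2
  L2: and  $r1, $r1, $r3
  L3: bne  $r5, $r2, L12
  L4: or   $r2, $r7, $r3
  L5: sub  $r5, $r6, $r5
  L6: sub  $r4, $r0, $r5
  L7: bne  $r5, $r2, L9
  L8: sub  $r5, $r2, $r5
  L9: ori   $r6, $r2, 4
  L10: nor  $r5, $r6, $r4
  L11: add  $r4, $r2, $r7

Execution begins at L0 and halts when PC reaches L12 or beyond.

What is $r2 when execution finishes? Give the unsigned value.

15

  step pc=0: xori  $r5, $r6, 11  regs=(0,15,9,13,6,7,12,14)
  step pc=1: and  $r0, $r7, $r2  regs=(0,15,9,13,6,7,12,14)
  step pc=2: and  $r1, $r1, $r3  regs=(0,13,9,13,6,7,12,14)
  step pc=3: bne  $r5, $r2, L12  cond=T  regs=(0,13,9,13,6,7,12,14)
  step pc=4: or   $r2, $r7, $r3  regs=(0,13,15,13,6,7,12,14)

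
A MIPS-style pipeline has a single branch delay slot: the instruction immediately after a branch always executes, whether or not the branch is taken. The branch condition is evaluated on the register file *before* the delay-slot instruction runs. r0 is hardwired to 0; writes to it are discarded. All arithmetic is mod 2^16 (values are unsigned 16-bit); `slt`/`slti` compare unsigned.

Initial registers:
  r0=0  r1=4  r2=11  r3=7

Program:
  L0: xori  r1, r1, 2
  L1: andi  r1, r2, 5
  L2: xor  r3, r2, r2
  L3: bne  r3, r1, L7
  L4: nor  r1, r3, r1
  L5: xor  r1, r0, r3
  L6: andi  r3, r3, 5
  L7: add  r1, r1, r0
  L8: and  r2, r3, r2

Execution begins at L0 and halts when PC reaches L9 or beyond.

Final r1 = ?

65534

PC=0  xori  r1, r1, 2        | r0=0 r1=6 r2=11 r3=7
PC=1  andi  r1, r2, 5        | r0=0 r1=1 r2=11 r3=7
PC=2  xor  r3, r2, r2        | r0=0 r1=1 r2=11 r3=0
PC=3  bne  r3, r1, L7        | r0=0 r1=1 r2=11 r3=0  [TAKEN]
PC=4  nor  r1, r3, r1        | r0=0 r1=65534 r2=11 r3=0
PC=7  add  r1, r1, r0        | r0=0 r1=65534 r2=11 r3=0
PC=8  and  r2, r3, r2        | r0=0 r1=65534 r2=0 r3=0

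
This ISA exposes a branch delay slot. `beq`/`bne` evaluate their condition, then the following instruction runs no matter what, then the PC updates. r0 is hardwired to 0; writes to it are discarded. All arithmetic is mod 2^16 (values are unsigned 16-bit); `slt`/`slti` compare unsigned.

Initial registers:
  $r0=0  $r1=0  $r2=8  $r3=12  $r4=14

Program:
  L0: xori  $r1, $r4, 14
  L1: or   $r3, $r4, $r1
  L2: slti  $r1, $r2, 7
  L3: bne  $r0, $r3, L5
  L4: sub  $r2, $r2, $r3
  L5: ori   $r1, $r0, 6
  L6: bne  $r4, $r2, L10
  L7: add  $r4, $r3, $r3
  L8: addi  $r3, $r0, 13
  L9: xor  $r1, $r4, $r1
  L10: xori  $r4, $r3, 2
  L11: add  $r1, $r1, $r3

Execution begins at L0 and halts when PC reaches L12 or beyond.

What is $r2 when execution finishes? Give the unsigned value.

65530

PC=0  xori  $r1, $r4, 14     | $r0=0 $r1=0 $r2=8 $r3=12 $r4=14
PC=1  or   $r3, $r4, $r1     | $r0=0 $r1=0 $r2=8 $r3=14 $r4=14
PC=2  slti  $r1, $r2, 7      | $r0=0 $r1=0 $r2=8 $r3=14 $r4=14
PC=3  bne  $r0, $r3, L5      | $r0=0 $r1=0 $r2=8 $r3=14 $r4=14  [TAKEN]
PC=4  sub  $r2, $r2, $r3     | $r0=0 $r1=0 $r2=65530 $r3=14 $r4=14
PC=5  ori   $r1, $r0, 6      | $r0=0 $r1=6 $r2=65530 $r3=14 $r4=14
PC=6  bne  $r4, $r2, L10     | $r0=0 $r1=6 $r2=65530 $r3=14 $r4=14  [TAKEN]
PC=7  add  $r4, $r3, $r3     | $r0=0 $r1=6 $r2=65530 $r3=14 $r4=28
PC=10 xori  $r4, $r3, 2      | $r0=0 $r1=6 $r2=65530 $r3=14 $r4=12
PC=11 add  $r1, $r1, $r3     | $r0=0 $r1=20 $r2=65530 $r3=14 $r4=12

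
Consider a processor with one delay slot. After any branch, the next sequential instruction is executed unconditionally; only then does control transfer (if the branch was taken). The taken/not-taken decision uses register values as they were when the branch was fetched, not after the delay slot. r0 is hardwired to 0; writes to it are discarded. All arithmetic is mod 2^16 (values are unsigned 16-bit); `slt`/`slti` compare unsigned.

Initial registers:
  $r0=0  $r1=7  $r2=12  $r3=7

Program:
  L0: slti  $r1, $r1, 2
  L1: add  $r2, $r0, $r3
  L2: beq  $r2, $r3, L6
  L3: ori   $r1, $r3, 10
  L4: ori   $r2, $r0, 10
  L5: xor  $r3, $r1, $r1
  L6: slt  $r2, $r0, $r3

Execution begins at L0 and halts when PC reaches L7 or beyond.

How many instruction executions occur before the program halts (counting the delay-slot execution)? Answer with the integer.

5

PC=0  slti  $r1, $r1, 2      | $r0=0 $r1=0 $r2=12 $r3=7
PC=1  add  $r2, $r0, $r3     | $r0=0 $r1=0 $r2=7 $r3=7
PC=2  beq  $r2, $r3, L6      | $r0=0 $r1=0 $r2=7 $r3=7  [TAKEN]
PC=3  ori   $r1, $r3, 10     | $r0=0 $r1=15 $r2=7 $r3=7
PC=6  slt  $r2, $r0, $r3     | $r0=0 $r1=15 $r2=1 $r3=7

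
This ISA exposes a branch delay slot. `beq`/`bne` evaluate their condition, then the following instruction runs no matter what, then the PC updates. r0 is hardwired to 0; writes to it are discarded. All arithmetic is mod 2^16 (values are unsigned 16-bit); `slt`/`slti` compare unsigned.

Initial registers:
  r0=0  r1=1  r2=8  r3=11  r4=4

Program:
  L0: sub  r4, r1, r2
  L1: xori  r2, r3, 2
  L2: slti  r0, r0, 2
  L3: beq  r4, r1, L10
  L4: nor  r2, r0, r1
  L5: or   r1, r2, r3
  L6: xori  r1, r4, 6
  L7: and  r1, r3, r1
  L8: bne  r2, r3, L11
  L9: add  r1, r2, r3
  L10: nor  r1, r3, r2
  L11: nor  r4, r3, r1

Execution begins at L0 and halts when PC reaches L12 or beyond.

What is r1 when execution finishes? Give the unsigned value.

  step pc=0: sub  r4, r1, r2  regs=(0,1,8,11,65529)
  step pc=1: xori  r2, r3, 2  regs=(0,1,9,11,65529)
  step pc=2: slti  r0, r0, 2  regs=(0,1,9,11,65529)
  step pc=3: beq  r4, r1, L10  cond=F  regs=(0,1,9,11,65529)
  step pc=4: nor  r2, r0, r1  regs=(0,1,65534,11,65529)
  step pc=5: or   r1, r2, r3  regs=(0,65535,65534,11,65529)
  step pc=6: xori  r1, r4, 6  regs=(0,65535,65534,11,65529)
  step pc=7: and  r1, r3, r1  regs=(0,11,65534,11,65529)
  step pc=8: bne  r2, r3, L11  cond=T  regs=(0,11,65534,11,65529)
  step pc=9: add  r1, r2, r3  regs=(0,9,65534,11,65529)
  step pc=11: nor  r4, r3, r1  regs=(0,9,65534,11,65524)

9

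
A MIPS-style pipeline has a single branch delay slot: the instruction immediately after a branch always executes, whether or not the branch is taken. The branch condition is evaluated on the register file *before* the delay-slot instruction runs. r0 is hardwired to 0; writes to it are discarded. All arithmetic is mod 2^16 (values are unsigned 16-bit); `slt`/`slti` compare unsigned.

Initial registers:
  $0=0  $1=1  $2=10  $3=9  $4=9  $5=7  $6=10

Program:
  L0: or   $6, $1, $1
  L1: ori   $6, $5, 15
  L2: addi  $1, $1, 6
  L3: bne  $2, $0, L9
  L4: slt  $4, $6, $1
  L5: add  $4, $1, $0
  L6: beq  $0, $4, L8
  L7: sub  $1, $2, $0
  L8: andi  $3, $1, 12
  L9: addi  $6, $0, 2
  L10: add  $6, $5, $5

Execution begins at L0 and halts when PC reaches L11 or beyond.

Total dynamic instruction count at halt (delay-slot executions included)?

#0 or   $6, $1, $1 ; 0/1/10/9/9/7/1
#1 ori   $6, $5, 15 ; 0/1/10/9/9/7/15
#2 addi  $1, $1, 6 ; 0/7/10/9/9/7/15
#3 bne  $2, $0, L9 ; 0/7/10/9/9/7/15 ; →target
#4 slt  $4, $6, $1 ; 0/7/10/9/0/7/15
#9 addi  $6, $0, 2 ; 0/7/10/9/0/7/2
#10 add  $6, $5, $5 ; 0/7/10/9/0/7/14

7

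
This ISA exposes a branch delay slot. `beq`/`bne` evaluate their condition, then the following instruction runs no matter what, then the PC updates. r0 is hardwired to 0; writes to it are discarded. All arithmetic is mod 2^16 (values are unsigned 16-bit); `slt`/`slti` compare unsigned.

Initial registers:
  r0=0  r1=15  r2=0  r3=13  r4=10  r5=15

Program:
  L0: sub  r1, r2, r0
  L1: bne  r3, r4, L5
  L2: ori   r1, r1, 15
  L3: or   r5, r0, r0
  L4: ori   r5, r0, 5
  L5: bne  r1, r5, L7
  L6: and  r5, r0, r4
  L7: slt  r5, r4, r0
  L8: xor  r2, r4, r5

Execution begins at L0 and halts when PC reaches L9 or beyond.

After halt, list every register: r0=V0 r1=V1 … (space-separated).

  step pc=0: sub  r1, r2, r0  regs=(0,0,0,13,10,15)
  step pc=1: bne  r3, r4, L5  cond=T  regs=(0,0,0,13,10,15)
  step pc=2: ori   r1, r1, 15  regs=(0,15,0,13,10,15)
  step pc=5: bne  r1, r5, L7  cond=F  regs=(0,15,0,13,10,15)
  step pc=6: and  r5, r0, r4  regs=(0,15,0,13,10,0)
  step pc=7: slt  r5, r4, r0  regs=(0,15,0,13,10,0)
  step pc=8: xor  r2, r4, r5  regs=(0,15,10,13,10,0)

r0=0 r1=15 r2=10 r3=13 r4=10 r5=0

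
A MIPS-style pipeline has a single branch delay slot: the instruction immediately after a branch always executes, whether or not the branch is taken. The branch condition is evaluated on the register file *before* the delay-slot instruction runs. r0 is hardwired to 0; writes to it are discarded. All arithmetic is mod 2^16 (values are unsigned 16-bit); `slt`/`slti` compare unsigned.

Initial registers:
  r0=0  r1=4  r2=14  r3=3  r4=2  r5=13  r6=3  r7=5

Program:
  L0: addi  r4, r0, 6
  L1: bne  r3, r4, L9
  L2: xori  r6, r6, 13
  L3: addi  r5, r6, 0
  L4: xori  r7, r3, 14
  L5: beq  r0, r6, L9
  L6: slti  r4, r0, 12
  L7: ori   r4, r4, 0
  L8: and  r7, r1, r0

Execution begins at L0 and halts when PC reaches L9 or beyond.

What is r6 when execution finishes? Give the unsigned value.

14

PC=0  addi  r4, r0, 6        | r0=0 r1=4 r2=14 r3=3 r4=6 r5=13 r6=3 r7=5
PC=1  bne  r3, r4, L9        | r0=0 r1=4 r2=14 r3=3 r4=6 r5=13 r6=3 r7=5  [TAKEN]
PC=2  xori  r6, r6, 13       | r0=0 r1=4 r2=14 r3=3 r4=6 r5=13 r6=14 r7=5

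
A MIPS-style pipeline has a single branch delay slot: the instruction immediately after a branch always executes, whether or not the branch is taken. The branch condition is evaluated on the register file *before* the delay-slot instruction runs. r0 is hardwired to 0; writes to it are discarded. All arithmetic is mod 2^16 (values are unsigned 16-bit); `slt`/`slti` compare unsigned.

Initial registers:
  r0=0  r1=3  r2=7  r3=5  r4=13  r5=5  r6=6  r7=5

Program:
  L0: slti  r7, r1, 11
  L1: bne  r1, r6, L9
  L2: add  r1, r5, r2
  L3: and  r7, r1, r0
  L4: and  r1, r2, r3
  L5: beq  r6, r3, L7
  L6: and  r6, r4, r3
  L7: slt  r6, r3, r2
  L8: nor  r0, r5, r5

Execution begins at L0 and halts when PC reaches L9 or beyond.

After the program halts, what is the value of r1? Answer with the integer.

  step pc=0: slti  r7, r1, 11  regs=(0,3,7,5,13,5,6,1)
  step pc=1: bne  r1, r6, L9  cond=T  regs=(0,3,7,5,13,5,6,1)
  step pc=2: add  r1, r5, r2  regs=(0,12,7,5,13,5,6,1)

12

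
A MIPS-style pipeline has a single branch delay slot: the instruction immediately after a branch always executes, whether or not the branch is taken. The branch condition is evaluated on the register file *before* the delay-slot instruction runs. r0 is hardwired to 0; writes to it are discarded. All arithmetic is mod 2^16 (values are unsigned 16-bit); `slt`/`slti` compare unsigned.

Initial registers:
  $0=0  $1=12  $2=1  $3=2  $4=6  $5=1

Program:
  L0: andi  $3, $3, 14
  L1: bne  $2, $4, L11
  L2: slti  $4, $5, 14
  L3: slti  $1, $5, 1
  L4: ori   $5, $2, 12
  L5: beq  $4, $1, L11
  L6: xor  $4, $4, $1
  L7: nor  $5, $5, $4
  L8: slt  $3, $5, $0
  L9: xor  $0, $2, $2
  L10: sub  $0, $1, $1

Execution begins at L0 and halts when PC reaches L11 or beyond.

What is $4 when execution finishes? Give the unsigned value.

#0 andi  $3, $3, 14 ; 0/12/1/2/6/1
#1 bne  $2, $4, L11 ; 0/12/1/2/6/1 ; →target
#2 slti  $4, $5, 14 ; 0/12/1/2/1/1

1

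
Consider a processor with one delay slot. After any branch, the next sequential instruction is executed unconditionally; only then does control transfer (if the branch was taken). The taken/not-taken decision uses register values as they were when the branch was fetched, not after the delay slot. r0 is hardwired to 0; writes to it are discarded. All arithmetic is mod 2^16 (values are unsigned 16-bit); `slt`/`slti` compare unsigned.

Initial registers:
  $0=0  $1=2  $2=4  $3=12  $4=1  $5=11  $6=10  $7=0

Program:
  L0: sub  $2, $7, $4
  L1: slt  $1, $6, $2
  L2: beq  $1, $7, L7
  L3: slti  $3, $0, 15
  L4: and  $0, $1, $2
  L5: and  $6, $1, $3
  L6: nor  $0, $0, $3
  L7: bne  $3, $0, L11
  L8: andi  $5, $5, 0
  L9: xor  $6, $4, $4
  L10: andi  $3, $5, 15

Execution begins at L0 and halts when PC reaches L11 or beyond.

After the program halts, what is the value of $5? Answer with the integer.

PC=0  sub  $2, $7, $4        | $0=0 $1=2 $2=65535 $3=12 $4=1 $5=11 $6=10 $7=0
PC=1  slt  $1, $6, $2        | $0=0 $1=1 $2=65535 $3=12 $4=1 $5=11 $6=10 $7=0
PC=2  beq  $1, $7, L7        | $0=0 $1=1 $2=65535 $3=12 $4=1 $5=11 $6=10 $7=0  [not taken]
PC=3  slti  $3, $0, 15       | $0=0 $1=1 $2=65535 $3=1 $4=1 $5=11 $6=10 $7=0
PC=4  and  $0, $1, $2        | $0=0 $1=1 $2=65535 $3=1 $4=1 $5=11 $6=10 $7=0
PC=5  and  $6, $1, $3        | $0=0 $1=1 $2=65535 $3=1 $4=1 $5=11 $6=1 $7=0
PC=6  nor  $0, $0, $3        | $0=0 $1=1 $2=65535 $3=1 $4=1 $5=11 $6=1 $7=0
PC=7  bne  $3, $0, L11       | $0=0 $1=1 $2=65535 $3=1 $4=1 $5=11 $6=1 $7=0  [TAKEN]
PC=8  andi  $5, $5, 0        | $0=0 $1=1 $2=65535 $3=1 $4=1 $5=0 $6=1 $7=0

0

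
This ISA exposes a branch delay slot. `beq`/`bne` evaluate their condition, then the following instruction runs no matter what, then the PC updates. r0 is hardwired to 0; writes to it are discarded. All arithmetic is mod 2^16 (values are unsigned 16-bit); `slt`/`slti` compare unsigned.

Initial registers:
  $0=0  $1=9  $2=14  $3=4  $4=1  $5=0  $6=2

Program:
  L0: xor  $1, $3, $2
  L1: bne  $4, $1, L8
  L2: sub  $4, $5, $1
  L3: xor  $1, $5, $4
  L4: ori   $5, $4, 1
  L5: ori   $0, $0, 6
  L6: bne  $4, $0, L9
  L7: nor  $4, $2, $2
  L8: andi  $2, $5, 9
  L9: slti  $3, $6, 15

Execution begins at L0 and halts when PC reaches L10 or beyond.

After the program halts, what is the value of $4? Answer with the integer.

#0 xor  $1, $3, $2 ; 0/10/14/4/1/0/2
#1 bne  $4, $1, L8 ; 0/10/14/4/1/0/2 ; →target
#2 sub  $4, $5, $1 ; 0/10/14/4/65526/0/2
#8 andi  $2, $5, 9 ; 0/10/0/4/65526/0/2
#9 slti  $3, $6, 15 ; 0/10/0/1/65526/0/2

65526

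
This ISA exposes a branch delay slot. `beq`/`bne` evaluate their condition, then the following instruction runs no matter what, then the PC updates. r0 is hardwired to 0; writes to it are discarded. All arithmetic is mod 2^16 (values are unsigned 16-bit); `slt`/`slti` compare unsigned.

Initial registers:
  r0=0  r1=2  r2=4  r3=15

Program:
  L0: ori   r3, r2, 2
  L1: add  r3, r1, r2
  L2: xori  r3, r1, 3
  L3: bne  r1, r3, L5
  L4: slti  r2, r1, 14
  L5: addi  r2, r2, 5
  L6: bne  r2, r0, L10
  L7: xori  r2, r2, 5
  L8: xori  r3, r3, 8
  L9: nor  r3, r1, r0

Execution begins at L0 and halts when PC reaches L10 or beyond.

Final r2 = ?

PC=0  ori   r3, r2, 2        | r0=0 r1=2 r2=4 r3=6
PC=1  add  r3, r1, r2        | r0=0 r1=2 r2=4 r3=6
PC=2  xori  r3, r1, 3        | r0=0 r1=2 r2=4 r3=1
PC=3  bne  r1, r3, L5        | r0=0 r1=2 r2=4 r3=1  [TAKEN]
PC=4  slti  r2, r1, 14       | r0=0 r1=2 r2=1 r3=1
PC=5  addi  r2, r2, 5        | r0=0 r1=2 r2=6 r3=1
PC=6  bne  r2, r0, L10       | r0=0 r1=2 r2=6 r3=1  [TAKEN]
PC=7  xori  r2, r2, 5        | r0=0 r1=2 r2=3 r3=1

3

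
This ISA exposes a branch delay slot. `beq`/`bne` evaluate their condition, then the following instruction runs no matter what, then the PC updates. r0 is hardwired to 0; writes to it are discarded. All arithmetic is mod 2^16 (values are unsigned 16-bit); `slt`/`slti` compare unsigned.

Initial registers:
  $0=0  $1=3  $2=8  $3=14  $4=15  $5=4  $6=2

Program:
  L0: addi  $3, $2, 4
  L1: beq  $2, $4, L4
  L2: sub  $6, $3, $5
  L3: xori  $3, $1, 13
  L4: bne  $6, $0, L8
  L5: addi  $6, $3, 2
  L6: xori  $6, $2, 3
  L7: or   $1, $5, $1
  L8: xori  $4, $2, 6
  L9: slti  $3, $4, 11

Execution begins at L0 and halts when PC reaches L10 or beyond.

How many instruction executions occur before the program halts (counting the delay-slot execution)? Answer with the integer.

PC=0  addi  $3, $2, 4        | $0=0 $1=3 $2=8 $3=12 $4=15 $5=4 $6=2
PC=1  beq  $2, $4, L4        | $0=0 $1=3 $2=8 $3=12 $4=15 $5=4 $6=2  [not taken]
PC=2  sub  $6, $3, $5        | $0=0 $1=3 $2=8 $3=12 $4=15 $5=4 $6=8
PC=3  xori  $3, $1, 13       | $0=0 $1=3 $2=8 $3=14 $4=15 $5=4 $6=8
PC=4  bne  $6, $0, L8        | $0=0 $1=3 $2=8 $3=14 $4=15 $5=4 $6=8  [TAKEN]
PC=5  addi  $6, $3, 2        | $0=0 $1=3 $2=8 $3=14 $4=15 $5=4 $6=16
PC=8  xori  $4, $2, 6        | $0=0 $1=3 $2=8 $3=14 $4=14 $5=4 $6=16
PC=9  slti  $3, $4, 11       | $0=0 $1=3 $2=8 $3=0 $4=14 $5=4 $6=16

8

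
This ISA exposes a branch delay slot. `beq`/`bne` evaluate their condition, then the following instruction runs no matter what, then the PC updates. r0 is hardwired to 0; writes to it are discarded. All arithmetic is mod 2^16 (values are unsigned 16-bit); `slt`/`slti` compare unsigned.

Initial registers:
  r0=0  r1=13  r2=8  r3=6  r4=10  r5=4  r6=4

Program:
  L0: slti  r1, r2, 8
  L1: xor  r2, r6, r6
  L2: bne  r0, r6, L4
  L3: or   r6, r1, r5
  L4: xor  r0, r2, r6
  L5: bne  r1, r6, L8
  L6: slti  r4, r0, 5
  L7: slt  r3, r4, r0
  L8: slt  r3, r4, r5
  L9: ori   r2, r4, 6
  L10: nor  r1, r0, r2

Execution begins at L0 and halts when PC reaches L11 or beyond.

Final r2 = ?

7

PC=0  slti  r1, r2, 8        | r0=0 r1=0 r2=8 r3=6 r4=10 r5=4 r6=4
PC=1  xor  r2, r6, r6        | r0=0 r1=0 r2=0 r3=6 r4=10 r5=4 r6=4
PC=2  bne  r0, r6, L4        | r0=0 r1=0 r2=0 r3=6 r4=10 r5=4 r6=4  [TAKEN]
PC=3  or   r6, r1, r5        | r0=0 r1=0 r2=0 r3=6 r4=10 r5=4 r6=4
PC=4  xor  r0, r2, r6        | r0=0 r1=0 r2=0 r3=6 r4=10 r5=4 r6=4
PC=5  bne  r1, r6, L8        | r0=0 r1=0 r2=0 r3=6 r4=10 r5=4 r6=4  [TAKEN]
PC=6  slti  r4, r0, 5        | r0=0 r1=0 r2=0 r3=6 r4=1 r5=4 r6=4
PC=8  slt  r3, r4, r5        | r0=0 r1=0 r2=0 r3=1 r4=1 r5=4 r6=4
PC=9  ori   r2, r4, 6        | r0=0 r1=0 r2=7 r3=1 r4=1 r5=4 r6=4
PC=10 nor  r1, r0, r2        | r0=0 r1=65528 r2=7 r3=1 r4=1 r5=4 r6=4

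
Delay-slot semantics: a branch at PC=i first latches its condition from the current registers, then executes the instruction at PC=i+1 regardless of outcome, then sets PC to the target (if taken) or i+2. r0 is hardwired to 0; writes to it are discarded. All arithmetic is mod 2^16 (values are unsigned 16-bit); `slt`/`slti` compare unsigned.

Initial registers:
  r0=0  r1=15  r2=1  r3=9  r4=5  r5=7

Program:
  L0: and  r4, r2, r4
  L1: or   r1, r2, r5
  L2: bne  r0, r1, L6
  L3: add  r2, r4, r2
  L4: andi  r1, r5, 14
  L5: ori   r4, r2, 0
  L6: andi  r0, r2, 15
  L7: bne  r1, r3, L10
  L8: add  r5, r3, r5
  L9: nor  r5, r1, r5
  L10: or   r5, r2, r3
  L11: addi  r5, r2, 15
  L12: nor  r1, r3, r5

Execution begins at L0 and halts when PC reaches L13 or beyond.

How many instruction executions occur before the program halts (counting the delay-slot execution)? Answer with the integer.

  step pc=0: and  r4, r2, r4  regs=(0,15,1,9,1,7)
  step pc=1: or   r1, r2, r5  regs=(0,7,1,9,1,7)
  step pc=2: bne  r0, r1, L6  cond=T  regs=(0,7,1,9,1,7)
  step pc=3: add  r2, r4, r2  regs=(0,7,2,9,1,7)
  step pc=6: andi  r0, r2, 15  regs=(0,7,2,9,1,7)
  step pc=7: bne  r1, r3, L10  cond=T  regs=(0,7,2,9,1,7)
  step pc=8: add  r5, r3, r5  regs=(0,7,2,9,1,16)
  step pc=10: or   r5, r2, r3  regs=(0,7,2,9,1,11)
  step pc=11: addi  r5, r2, 15  regs=(0,7,2,9,1,17)
  step pc=12: nor  r1, r3, r5  regs=(0,65510,2,9,1,17)

10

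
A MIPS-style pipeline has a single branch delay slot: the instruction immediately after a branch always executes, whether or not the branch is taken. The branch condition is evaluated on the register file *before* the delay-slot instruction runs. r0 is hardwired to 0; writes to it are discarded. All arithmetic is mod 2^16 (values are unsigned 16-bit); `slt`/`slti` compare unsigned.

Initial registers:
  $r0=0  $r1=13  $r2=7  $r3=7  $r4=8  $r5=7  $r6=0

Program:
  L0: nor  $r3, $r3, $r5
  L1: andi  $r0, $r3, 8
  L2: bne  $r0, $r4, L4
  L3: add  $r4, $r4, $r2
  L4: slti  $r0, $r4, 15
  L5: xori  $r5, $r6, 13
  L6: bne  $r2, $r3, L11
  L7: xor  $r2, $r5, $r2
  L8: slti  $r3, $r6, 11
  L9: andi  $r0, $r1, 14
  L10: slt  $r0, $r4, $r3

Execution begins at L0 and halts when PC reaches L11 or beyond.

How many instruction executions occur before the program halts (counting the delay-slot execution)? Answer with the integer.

8

PC=0  nor  $r3, $r3, $r5     | $r0=0 $r1=13 $r2=7 $r3=65528 $r4=8 $r5=7 $r6=0
PC=1  andi  $r0, $r3, 8      | $r0=0 $r1=13 $r2=7 $r3=65528 $r4=8 $r5=7 $r6=0
PC=2  bne  $r0, $r4, L4      | $r0=0 $r1=13 $r2=7 $r3=65528 $r4=8 $r5=7 $r6=0  [TAKEN]
PC=3  add  $r4, $r4, $r2     | $r0=0 $r1=13 $r2=7 $r3=65528 $r4=15 $r5=7 $r6=0
PC=4  slti  $r0, $r4, 15     | $r0=0 $r1=13 $r2=7 $r3=65528 $r4=15 $r5=7 $r6=0
PC=5  xori  $r5, $r6, 13     | $r0=0 $r1=13 $r2=7 $r3=65528 $r4=15 $r5=13 $r6=0
PC=6  bne  $r2, $r3, L11     | $r0=0 $r1=13 $r2=7 $r3=65528 $r4=15 $r5=13 $r6=0  [TAKEN]
PC=7  xor  $r2, $r5, $r2     | $r0=0 $r1=13 $r2=10 $r3=65528 $r4=15 $r5=13 $r6=0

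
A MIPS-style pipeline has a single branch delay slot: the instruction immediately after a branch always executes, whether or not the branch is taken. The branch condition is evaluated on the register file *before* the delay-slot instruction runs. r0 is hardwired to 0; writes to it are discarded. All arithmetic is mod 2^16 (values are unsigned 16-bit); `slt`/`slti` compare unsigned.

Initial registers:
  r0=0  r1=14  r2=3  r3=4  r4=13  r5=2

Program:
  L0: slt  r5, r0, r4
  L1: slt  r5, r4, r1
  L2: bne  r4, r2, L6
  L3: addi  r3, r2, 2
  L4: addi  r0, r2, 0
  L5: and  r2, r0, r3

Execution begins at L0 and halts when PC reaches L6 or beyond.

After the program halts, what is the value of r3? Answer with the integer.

  step pc=0: slt  r5, r0, r4  regs=(0,14,3,4,13,1)
  step pc=1: slt  r5, r4, r1  regs=(0,14,3,4,13,1)
  step pc=2: bne  r4, r2, L6  cond=T  regs=(0,14,3,4,13,1)
  step pc=3: addi  r3, r2, 2  regs=(0,14,3,5,13,1)

5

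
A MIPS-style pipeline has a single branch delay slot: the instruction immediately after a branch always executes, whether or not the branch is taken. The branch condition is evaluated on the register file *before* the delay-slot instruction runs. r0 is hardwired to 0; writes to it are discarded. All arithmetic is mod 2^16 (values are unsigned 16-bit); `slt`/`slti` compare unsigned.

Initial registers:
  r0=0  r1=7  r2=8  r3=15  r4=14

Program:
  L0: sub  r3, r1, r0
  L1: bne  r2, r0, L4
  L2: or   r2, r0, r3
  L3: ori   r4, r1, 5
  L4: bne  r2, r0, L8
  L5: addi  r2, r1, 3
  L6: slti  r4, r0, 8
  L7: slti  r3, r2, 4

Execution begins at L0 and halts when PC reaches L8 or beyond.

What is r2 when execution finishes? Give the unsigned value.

[0] sub  r3, r1, r0  →  {r0:0, r1:7, r2:8, r3:7, r4:14}
[1] bne  r2, r0, L4  →  {r0:0, r1:7, r2:8, r3:7, r4:14}  ⟨branch taken⟩
[2] or   r2, r0, r3  →  {r0:0, r1:7, r2:7, r3:7, r4:14}
[4] bne  r2, r0, L8  →  {r0:0, r1:7, r2:7, r3:7, r4:14}  ⟨branch taken⟩
[5] addi  r2, r1, 3  →  {r0:0, r1:7, r2:10, r3:7, r4:14}

10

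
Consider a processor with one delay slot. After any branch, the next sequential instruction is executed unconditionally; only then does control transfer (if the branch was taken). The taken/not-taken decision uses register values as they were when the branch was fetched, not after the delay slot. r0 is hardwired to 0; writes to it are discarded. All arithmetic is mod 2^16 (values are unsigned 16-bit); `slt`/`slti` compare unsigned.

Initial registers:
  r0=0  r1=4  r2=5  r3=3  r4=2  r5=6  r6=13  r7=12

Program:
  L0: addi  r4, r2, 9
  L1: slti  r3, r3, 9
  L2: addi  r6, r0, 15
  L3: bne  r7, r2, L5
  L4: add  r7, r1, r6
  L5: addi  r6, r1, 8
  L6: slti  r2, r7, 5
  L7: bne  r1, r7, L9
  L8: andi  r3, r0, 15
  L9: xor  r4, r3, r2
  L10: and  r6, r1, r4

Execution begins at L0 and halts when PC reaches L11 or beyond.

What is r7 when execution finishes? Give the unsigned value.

19

#0 addi  r4, r2, 9 ; 0/4/5/3/14/6/13/12
#1 slti  r3, r3, 9 ; 0/4/5/1/14/6/13/12
#2 addi  r6, r0, 15 ; 0/4/5/1/14/6/15/12
#3 bne  r7, r2, L5 ; 0/4/5/1/14/6/15/12 ; →target
#4 add  r7, r1, r6 ; 0/4/5/1/14/6/15/19
#5 addi  r6, r1, 8 ; 0/4/5/1/14/6/12/19
#6 slti  r2, r7, 5 ; 0/4/0/1/14/6/12/19
#7 bne  r1, r7, L9 ; 0/4/0/1/14/6/12/19 ; →target
#8 andi  r3, r0, 15 ; 0/4/0/0/14/6/12/19
#9 xor  r4, r3, r2 ; 0/4/0/0/0/6/12/19
#10 and  r6, r1, r4 ; 0/4/0/0/0/6/0/19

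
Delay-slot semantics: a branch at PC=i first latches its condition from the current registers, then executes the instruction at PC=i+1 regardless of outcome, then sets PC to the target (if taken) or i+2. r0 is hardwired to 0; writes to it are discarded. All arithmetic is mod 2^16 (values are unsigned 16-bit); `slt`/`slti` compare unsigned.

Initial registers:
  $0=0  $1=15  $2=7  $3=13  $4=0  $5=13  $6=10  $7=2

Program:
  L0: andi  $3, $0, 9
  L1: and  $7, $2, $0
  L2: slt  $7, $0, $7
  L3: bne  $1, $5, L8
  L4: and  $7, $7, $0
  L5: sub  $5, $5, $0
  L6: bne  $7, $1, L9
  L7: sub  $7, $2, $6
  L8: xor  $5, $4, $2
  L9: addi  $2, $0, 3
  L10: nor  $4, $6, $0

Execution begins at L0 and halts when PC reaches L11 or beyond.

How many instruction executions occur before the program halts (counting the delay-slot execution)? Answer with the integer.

8

  step pc=0: andi  $3, $0, 9  regs=(0,15,7,0,0,13,10,2)
  step pc=1: and  $7, $2, $0  regs=(0,15,7,0,0,13,10,0)
  step pc=2: slt  $7, $0, $7  regs=(0,15,7,0,0,13,10,0)
  step pc=3: bne  $1, $5, L8  cond=T  regs=(0,15,7,0,0,13,10,0)
  step pc=4: and  $7, $7, $0  regs=(0,15,7,0,0,13,10,0)
  step pc=8: xor  $5, $4, $2  regs=(0,15,7,0,0,7,10,0)
  step pc=9: addi  $2, $0, 3  regs=(0,15,3,0,0,7,10,0)
  step pc=10: nor  $4, $6, $0  regs=(0,15,3,0,65525,7,10,0)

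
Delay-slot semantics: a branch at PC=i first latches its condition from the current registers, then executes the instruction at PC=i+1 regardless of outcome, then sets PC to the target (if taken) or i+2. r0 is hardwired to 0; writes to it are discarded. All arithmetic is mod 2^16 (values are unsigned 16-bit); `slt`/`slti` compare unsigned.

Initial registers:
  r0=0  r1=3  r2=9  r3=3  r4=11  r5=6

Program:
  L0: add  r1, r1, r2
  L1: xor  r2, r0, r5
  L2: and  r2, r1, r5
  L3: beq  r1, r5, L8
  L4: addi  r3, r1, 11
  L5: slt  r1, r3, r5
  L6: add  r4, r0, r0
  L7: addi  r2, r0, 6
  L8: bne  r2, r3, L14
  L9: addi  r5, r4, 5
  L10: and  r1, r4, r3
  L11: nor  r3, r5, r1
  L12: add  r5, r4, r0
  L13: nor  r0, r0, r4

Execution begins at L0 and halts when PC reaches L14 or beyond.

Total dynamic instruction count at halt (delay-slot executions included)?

[0] add  r1, r1, r2  →  {r0:0, r1:12, r2:9, r3:3, r4:11, r5:6}
[1] xor  r2, r0, r5  →  {r0:0, r1:12, r2:6, r3:3, r4:11, r5:6}
[2] and  r2, r1, r5  →  {r0:0, r1:12, r2:4, r3:3, r4:11, r5:6}
[3] beq  r1, r5, L8  →  {r0:0, r1:12, r2:4, r3:3, r4:11, r5:6}  ⟨branch fallthrough⟩
[4] addi  r3, r1, 11  →  {r0:0, r1:12, r2:4, r3:23, r4:11, r5:6}
[5] slt  r1, r3, r5  →  {r0:0, r1:0, r2:4, r3:23, r4:11, r5:6}
[6] add  r4, r0, r0  →  {r0:0, r1:0, r2:4, r3:23, r4:0, r5:6}
[7] addi  r2, r0, 6  →  {r0:0, r1:0, r2:6, r3:23, r4:0, r5:6}
[8] bne  r2, r3, L14  →  {r0:0, r1:0, r2:6, r3:23, r4:0, r5:6}  ⟨branch taken⟩
[9] addi  r5, r4, 5  →  {r0:0, r1:0, r2:6, r3:23, r4:0, r5:5}

10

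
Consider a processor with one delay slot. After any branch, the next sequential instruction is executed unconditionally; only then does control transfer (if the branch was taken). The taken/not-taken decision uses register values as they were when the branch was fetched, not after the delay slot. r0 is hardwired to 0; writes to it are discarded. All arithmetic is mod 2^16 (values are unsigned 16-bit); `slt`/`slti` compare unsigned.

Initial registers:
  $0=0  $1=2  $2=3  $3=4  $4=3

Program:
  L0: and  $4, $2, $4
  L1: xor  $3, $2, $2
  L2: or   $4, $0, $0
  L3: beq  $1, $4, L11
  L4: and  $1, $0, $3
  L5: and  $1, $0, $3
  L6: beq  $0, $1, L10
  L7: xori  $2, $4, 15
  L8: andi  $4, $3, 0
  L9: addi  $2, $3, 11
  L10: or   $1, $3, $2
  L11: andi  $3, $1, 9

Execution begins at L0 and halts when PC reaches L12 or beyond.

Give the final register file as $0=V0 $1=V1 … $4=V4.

#0 and  $4, $2, $4 ; 0/2/3/4/3
#1 xor  $3, $2, $2 ; 0/2/3/0/3
#2 or   $4, $0, $0 ; 0/2/3/0/0
#3 beq  $1, $4, L11 ; 0/2/3/0/0 ; →fallthru
#4 and  $1, $0, $3 ; 0/0/3/0/0
#5 and  $1, $0, $3 ; 0/0/3/0/0
#6 beq  $0, $1, L10 ; 0/0/3/0/0 ; →target
#7 xori  $2, $4, 15 ; 0/0/15/0/0
#10 or   $1, $3, $2 ; 0/15/15/0/0
#11 andi  $3, $1, 9 ; 0/15/15/9/0

$0=0 $1=15 $2=15 $3=9 $4=0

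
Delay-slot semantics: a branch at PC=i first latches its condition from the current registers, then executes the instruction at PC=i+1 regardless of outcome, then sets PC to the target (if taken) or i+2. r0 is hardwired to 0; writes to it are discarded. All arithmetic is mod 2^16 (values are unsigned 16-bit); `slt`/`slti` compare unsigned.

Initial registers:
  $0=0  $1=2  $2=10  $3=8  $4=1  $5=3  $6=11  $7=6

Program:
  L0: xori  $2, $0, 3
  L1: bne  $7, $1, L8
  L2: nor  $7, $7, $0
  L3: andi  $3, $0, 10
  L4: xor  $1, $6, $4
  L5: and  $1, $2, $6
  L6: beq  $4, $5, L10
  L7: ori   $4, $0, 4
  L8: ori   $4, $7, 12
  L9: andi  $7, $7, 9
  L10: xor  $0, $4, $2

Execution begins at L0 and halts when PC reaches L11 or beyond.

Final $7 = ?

9

PC=0  xori  $2, $0, 3        | $0=0 $1=2 $2=3 $3=8 $4=1 $5=3 $6=11 $7=6
PC=1  bne  $7, $1, L8        | $0=0 $1=2 $2=3 $3=8 $4=1 $5=3 $6=11 $7=6  [TAKEN]
PC=2  nor  $7, $7, $0        | $0=0 $1=2 $2=3 $3=8 $4=1 $5=3 $6=11 $7=65529
PC=8  ori   $4, $7, 12       | $0=0 $1=2 $2=3 $3=8 $4=65533 $5=3 $6=11 $7=65529
PC=9  andi  $7, $7, 9        | $0=0 $1=2 $2=3 $3=8 $4=65533 $5=3 $6=11 $7=9
PC=10 xor  $0, $4, $2        | $0=0 $1=2 $2=3 $3=8 $4=65533 $5=3 $6=11 $7=9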